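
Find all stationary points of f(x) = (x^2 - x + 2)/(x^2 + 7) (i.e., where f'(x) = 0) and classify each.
f'(x) = (x^2 + 10*x - 7)/(x^4 + 14*x^2 + 49)

Solve f'(x) = 0:
  f'(x) = (x^2 + 10*x - 7)/(x^2 + 7)^2; the denominator is positive wherever f is defined, so f'(x) = 0 ⇔ x^2 + 10*x - 7 = 0.
  x^2 + 10*x - 7 = 0 has no rational roots; quadratic formula: x = (-10 ± √128)/2.
  ⇒ x = -4*sqrt(2) - 5 ≈ -10.6569, -5 + 4*sqrt(2) ≈ 0.6569

f''(x) = 2*(-x^3 - 15*x^2 + 21*x + 35)/(x^6 + 21*x^4 + 147*x^2 + 343)
Second-derivative test at each critical point:
  f''(-10.6569) = -0.0008 < 0 → local maximum
  f''(0.6569) = 0.2049 > 0 → local minimum

Critical points: x = -4*sqrt(2) - 5 ≈ -10.6569 (local maximum); x = -5 + 4*sqrt(2) ≈ 0.6569 (local minimum)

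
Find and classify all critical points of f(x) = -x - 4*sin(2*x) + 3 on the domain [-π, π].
f'(x) = 16*sin(x)^2 - 9

Solve f'(x) = 0 on [-π, π]:
  f'(x) = 0 ⇔ cos(2*x) = -1/8, i.e. 2*x = ±arccos(-1/8) + 2nπ; keep the solutions lying in [-π, π].
  ⇒ x = -pi + acos(-1/8)/2 ≈ -2.2935, -acos(-1/8)/2 ≈ -0.8481, acos(-1/8)/2 ≈ 0.8481, pi - acos(-1/8)/2 ≈ 2.2935

f''(x) = 16*sin(2*x)
Second-derivative test at each critical point:
  f''(-2.2935) = 15.8745 > 0 → local minimum
  f''(-0.8481) = -15.8745 < 0 → local maximum
  f''(0.8481) = 15.8745 > 0 → local minimum
  f''(2.2935) = -15.8745 < 0 → local maximum

Critical points: x = -pi + acos(-1/8)/2 ≈ -2.2935 (local minimum); x = -acos(-1/8)/2 ≈ -0.8481 (local maximum); x = acos(-1/8)/2 ≈ 0.8481 (local minimum); x = pi - acos(-1/8)/2 ≈ 2.2935 (local maximum)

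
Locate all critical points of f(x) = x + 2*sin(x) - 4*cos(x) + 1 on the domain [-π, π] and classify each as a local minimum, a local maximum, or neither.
f'(x) = 4*sin(x) + 2*cos(x) + 1

Solve f'(x) = 0 on [-π, π]:
  f'(x) = 0 ⇔ 4*sin(x) + 2*cos(x) = -1. Write the left side as R·cos(x + φ) with R = √(2² + (-4)²) = 2*sqrt(5), cos φ = sqrt(5)/5, sin φ = -2*sqrt(5)/5; then cos(x + φ) = -sqrt(5)/10. Solve for x and keep the solutions lying in [-π, π].
  ⇒ x = atan((-sqrt(19) - 2)/(-1 + 2*sqrt(19))) ≈ -0.6892, atan((-2 + sqrt(19))/(-2*sqrt(19) - 1)) + pi ≈ 2.9035

f''(x) = -2*sin(x) + 4*cos(x)
Second-derivative test at each critical point:
  f''(-0.6892) = 4.3589 > 0 → local minimum
  f''(2.9035) = -4.3589 < 0 → local maximum

Critical points: x = atan((-sqrt(19) - 2)/(-1 + 2*sqrt(19))) ≈ -0.6892 (local minimum); x = atan((-2 + sqrt(19))/(-2*sqrt(19) - 1)) + pi ≈ 2.9035 (local maximum)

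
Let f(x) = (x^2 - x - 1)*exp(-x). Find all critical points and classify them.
f'(x) = x*(3 - x)*exp(-x)

Solve f'(x) = 0:
  f'(x) = (-x^2 + 3*x)·exp(-x) and exp(-x) > 0 for every x, so f'(x) = 0 ⇔ -x^2 + 3*x = 0.
  Factor: -x^2 + 3*x = -x*(x - 3) = 0.
  ⇒ x = 0, 3

f''(x) = (x^2 - 5*x + 3)*exp(-x)
Second-derivative test at each critical point:
  f''(0) = 3 > 0 → local minimum
  f''(3) = -0.1494 < 0 → local maximum

Critical points: x = 0 (local minimum); x = 3 (local maximum)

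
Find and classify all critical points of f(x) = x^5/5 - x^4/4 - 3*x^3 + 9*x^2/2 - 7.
f'(x) = x*(x^3 - x^2 - 9*x + 9)

Solve f'(x) = 0:
  Factor: x^4 - x^3 - 9*x^2 + 9*x = x*(x - 3)*(x - 1)*(x + 3) = 0.
  ⇒ x = -3, 0, 1, 3

f''(x) = 4*x^3 - 3*x^2 - 18*x + 9
Second-derivative test at each critical point:
  f''(-3) = -72 < 0 → local maximum
  f''(0) = 9 > 0 → local minimum
  f''(1) = -8 < 0 → local maximum
  f''(3) = 36 > 0 → local minimum

Critical points: x = -3 (local maximum); x = 0 (local minimum); x = 1 (local maximum); x = 3 (local minimum)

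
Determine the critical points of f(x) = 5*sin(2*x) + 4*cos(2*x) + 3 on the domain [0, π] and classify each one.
f'(x) = -8*sin(2*x) + 10*cos(2*x)

Solve f'(x) = 0 on [0, π]:
  f'(x) = 0 ⇔ 5*cos(2*x) = 4*sin(2*x) ⇔ tan(2*x) = 5/4, i.e. 2*x = arctan(5/4) + nπ; keep the solutions lying in [0, π].
  ⇒ x = atan(5/4)/2 ≈ 0.4480, atan(5/4)/2 + pi/2 ≈ 2.0188

f''(x) = -20*sin(2*x) - 16*cos(2*x)
Second-derivative test at each critical point:
  f''(0.4480) = -25.6125 < 0 → local maximum
  f''(2.0188) = 25.6125 > 0 → local minimum

Critical points: x = atan(5/4)/2 ≈ 0.4480 (local maximum); x = atan(5/4)/2 + pi/2 ≈ 2.0188 (local minimum)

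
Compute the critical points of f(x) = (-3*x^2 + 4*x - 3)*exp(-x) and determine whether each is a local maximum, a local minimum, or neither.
f'(x) = (3*x^2 - 10*x + 7)*exp(-x)

Solve f'(x) = 0:
  f'(x) = (3*x^2 - 10*x + 7)·exp(-x) and exp(-x) > 0 for every x, so f'(x) = 0 ⇔ 3*x^2 - 10*x + 7 = 0.
  Factor: 3*x^2 - 10*x + 7 = (x - 1)*(3*x - 7) = 0.
  ⇒ x = 1, 7/3

f''(x) = (-3*x^2 + 16*x - 17)*exp(-x)
Second-derivative test at each critical point:
  f''(1) = -1.4715 < 0 → local maximum
  f''(7/3) = 0.3879 > 0 → local minimum

Critical points: x = 1 (local maximum); x = 7/3 (local minimum)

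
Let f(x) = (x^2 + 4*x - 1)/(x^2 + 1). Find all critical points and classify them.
f'(x) = 4*(-x^2 + x + 1)/(x^4 + 2*x^2 + 1)

Solve f'(x) = 0:
  f'(x) = -4*(x^2 - x - 1)/(x^2 + 1)^2; the denominator is positive wherever f is defined, so f'(x) = 0 ⇔ -4*x^2 + 4*x + 4 = 0.
  Factor: -4*x^2 + 4*x + 4 = -4*(x^2 - x - 1); x^2 - x - 1 = 0 has no rational roots; quadratic formula: x = (1 ± √5)/2.
  ⇒ x = 1/2 - sqrt(5)/2 ≈ -0.6180, 1/2 + sqrt(5)/2 ≈ 1.6180

f''(x) = 4*(2*x^3 - 3*x^2 - 6*x + 1)/(x^6 + 3*x^4 + 3*x^2 + 1)
Second-derivative test at each critical point:
  f''(-0.6180) = 4.6833 > 0 → local minimum
  f''(1.6180) = -0.6833 < 0 → local maximum

Critical points: x = 1/2 - sqrt(5)/2 ≈ -0.6180 (local minimum); x = 1/2 + sqrt(5)/2 ≈ 1.6180 (local maximum)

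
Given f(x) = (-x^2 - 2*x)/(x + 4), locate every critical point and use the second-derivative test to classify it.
f'(x) = (-x^2 - 8*x - 8)/(x^2 + 8*x + 16)

Solve f'(x) = 0:
  f'(x) = -(x^2 + 8*x + 8)/(x + 4)^2; the denominator is positive wherever f is defined, so f'(x) = 0 ⇔ -x^2 - 8*x - 8 = 0.
  x^2 + 8*x + 8 = 0 has no rational roots; quadratic formula: x = (-8 ± √32)/2.
  ⇒ x = -4 - 2*sqrt(2) ≈ -6.8284, -4 + 2*sqrt(2) ≈ -1.1716

f''(x) = -16/(x^3 + 12*x^2 + 48*x + 64)
Second-derivative test at each critical point:
  f''(-6.8284) = 0.7071 > 0 → local minimum
  f''(-1.1716) = -0.7071 < 0 → local maximum

Critical points: x = -4 - 2*sqrt(2) ≈ -6.8284 (local minimum); x = -4 + 2*sqrt(2) ≈ -1.1716 (local maximum)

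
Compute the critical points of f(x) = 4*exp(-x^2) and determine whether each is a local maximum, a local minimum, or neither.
f'(x) = -8*x*exp(-x^2)

Solve f'(x) = 0:
  f'(x) = (-8*x)·exp(-x^2) and exp(-x^2) > 0 for every x, so f'(x) = 0 ⇔ -8*x = 0.
  -8*x = 0.
  ⇒ x = 0

f''(x) = 8*(2*x^2 - 1)*exp(-x^2)
Second-derivative test at each critical point:
  f''(0) = -8 < 0 → local maximum

Critical points: x = 0 (local maximum)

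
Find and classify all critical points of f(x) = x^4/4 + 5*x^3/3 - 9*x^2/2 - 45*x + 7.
f'(x) = x^3 + 5*x^2 - 9*x - 45

Solve f'(x) = 0:
  Factor: x^3 + 5*x^2 - 9*x - 45 = (x - 3)*(x + 3)*(x + 5) = 0.
  ⇒ x = -5, -3, 3

f''(x) = 3*x^2 + 10*x - 9
Second-derivative test at each critical point:
  f''(-5) = 16 > 0 → local minimum
  f''(-3) = -12 < 0 → local maximum
  f''(3) = 48 > 0 → local minimum

Critical points: x = -5 (local minimum); x = -3 (local maximum); x = 3 (local minimum)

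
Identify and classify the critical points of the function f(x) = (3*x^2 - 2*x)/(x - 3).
f'(x) = 3*(x^2 - 6*x + 2)/(x^2 - 6*x + 9)

Solve f'(x) = 0:
  f'(x) = 3*(x^2 - 6*x + 2)/(x - 3)^2; the denominator is positive wherever f is defined, so f'(x) = 0 ⇔ 3*x^2 - 18*x + 6 = 0.
  Factor: 3*x^2 - 18*x + 6 = 3*(x^2 - 6*x + 2); x^2 - 6*x + 2 = 0 has no rational roots; quadratic formula: x = (6 ± √28)/2.
  ⇒ x = 3 - sqrt(7) ≈ 0.3542, sqrt(7) + 3 ≈ 5.6458

f''(x) = 42/(x^3 - 9*x^2 + 27*x - 27)
Second-derivative test at each critical point:
  f''(0.3542) = -2.2678 < 0 → local maximum
  f''(5.6458) = 2.2678 > 0 → local minimum

Critical points: x = 3 - sqrt(7) ≈ 0.3542 (local maximum); x = sqrt(7) + 3 ≈ 5.6458 (local minimum)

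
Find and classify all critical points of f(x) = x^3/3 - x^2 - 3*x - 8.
f'(x) = x^2 - 2*x - 3

Solve f'(x) = 0:
  Factor: x^2 - 2*x - 3 = (x - 3)*(x + 1) = 0.
  ⇒ x = -1, 3

f''(x) = 2*x - 2
Second-derivative test at each critical point:
  f''(-1) = -4 < 0 → local maximum
  f''(3) = 4 > 0 → local minimum

Critical points: x = -1 (local maximum); x = 3 (local minimum)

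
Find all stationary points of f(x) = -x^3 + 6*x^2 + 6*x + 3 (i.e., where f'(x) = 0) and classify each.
f'(x) = -3*x^2 + 12*x + 6

Solve f'(x) = 0:
  Factor: -3*x^2 + 12*x + 6 = -3*(x^2 - 4*x - 2); x^2 - 4*x - 2 = 0 has no rational roots; quadratic formula: x = (4 ± √24)/2.
  ⇒ x = 2 - sqrt(6) ≈ -0.4495, 2 + sqrt(6) ≈ 4.4495

f''(x) = 12 - 6*x
Second-derivative test at each critical point:
  f''(-0.4495) = 14.6969 > 0 → local minimum
  f''(4.4495) = -14.6969 < 0 → local maximum

Critical points: x = 2 - sqrt(6) ≈ -0.4495 (local minimum); x = 2 + sqrt(6) ≈ 4.4495 (local maximum)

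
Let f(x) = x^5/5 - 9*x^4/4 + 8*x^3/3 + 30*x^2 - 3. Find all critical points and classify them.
f'(x) = x*(x^3 - 9*x^2 + 8*x + 60)

Solve f'(x) = 0:
  Factor: x^4 - 9*x^3 + 8*x^2 + 60*x = x*(x - 6)*(x - 5)*(x + 2) = 0.
  ⇒ x = -2, 0, 5, 6

f''(x) = 4*x^3 - 27*x^2 + 16*x + 60
Second-derivative test at each critical point:
  f''(-2) = -112 < 0 → local maximum
  f''(0) = 60 > 0 → local minimum
  f''(5) = -35 < 0 → local maximum
  f''(6) = 48 > 0 → local minimum

Critical points: x = -2 (local maximum); x = 0 (local minimum); x = 5 (local maximum); x = 6 (local minimum)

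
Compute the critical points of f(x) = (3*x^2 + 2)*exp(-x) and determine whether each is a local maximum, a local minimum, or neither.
f'(x) = (-3*x^2 + 6*x - 2)*exp(-x)

Solve f'(x) = 0:
  f'(x) = (-3*x^2 + 6*x - 2)·exp(-x) and exp(-x) > 0 for every x, so f'(x) = 0 ⇔ -3*x^2 + 6*x - 2 = 0.
  3*x^2 - 6*x + 2 = 0 has no rational roots; quadratic formula: x = (6 ± √12)/6.
  ⇒ x = 1 - sqrt(3)/3 ≈ 0.4226, sqrt(3)/3 + 1 ≈ 1.5774

f''(x) = (3*x^2 - 12*x + 8)*exp(-x)
Second-derivative test at each critical point:
  f''(0.4226) = 2.2701 > 0 → local minimum
  f''(1.5774) = -0.7154 < 0 → local maximum

Critical points: x = 1 - sqrt(3)/3 ≈ 0.4226 (local minimum); x = sqrt(3)/3 + 1 ≈ 1.5774 (local maximum)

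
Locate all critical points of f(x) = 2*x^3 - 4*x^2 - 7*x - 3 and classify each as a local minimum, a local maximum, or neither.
f'(x) = 6*x^2 - 8*x - 7

Solve f'(x) = 0:
  6*x^2 - 8*x - 7 = 0 has no rational roots; quadratic formula: x = (8 ± √232)/12.
  ⇒ x = 2/3 - sqrt(58)/6 ≈ -0.6026, 2/3 + sqrt(58)/6 ≈ 1.9360

f''(x) = 12*x - 8
Second-derivative test at each critical point:
  f''(-0.6026) = -15.2315 < 0 → local maximum
  f''(1.9360) = 15.2315 > 0 → local minimum

Critical points: x = 2/3 - sqrt(58)/6 ≈ -0.6026 (local maximum); x = 2/3 + sqrt(58)/6 ≈ 1.9360 (local minimum)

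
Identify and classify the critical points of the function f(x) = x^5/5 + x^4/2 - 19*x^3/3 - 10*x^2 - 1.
f'(x) = x*(x^3 + 2*x^2 - 19*x - 20)

Solve f'(x) = 0:
  Factor: x^4 + 2*x^3 - 19*x^2 - 20*x = x*(x - 4)*(x + 1)*(x + 5) = 0.
  ⇒ x = -5, -1, 0, 4

f''(x) = 4*x^3 + 6*x^2 - 38*x - 20
Second-derivative test at each critical point:
  f''(-5) = -180 < 0 → local maximum
  f''(-1) = 20 > 0 → local minimum
  f''(0) = -20 < 0 → local maximum
  f''(4) = 180 > 0 → local minimum

Critical points: x = -5 (local maximum); x = -1 (local minimum); x = 0 (local maximum); x = 4 (local minimum)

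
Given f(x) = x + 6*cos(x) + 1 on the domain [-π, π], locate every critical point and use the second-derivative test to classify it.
f'(x) = 1 - 6*sin(x)

Solve f'(x) = 0 on [-π, π]:
  f'(x) = 0 ⇔ sin(x) = 1/6, i.e. x = arcsin(1/6) + 2nπ or x = π − arcsin(1/6) + 2nπ; keep the solutions lying in [-π, π].
  ⇒ x = asin(1/6) ≈ 0.1674, pi - asin(1/6) ≈ 2.9741

f''(x) = -6*cos(x)
Second-derivative test at each critical point:
  f''(0.1674) = -5.9161 < 0 → local maximum
  f''(2.9741) = 5.9161 > 0 → local minimum

Critical points: x = asin(1/6) ≈ 0.1674 (local maximum); x = pi - asin(1/6) ≈ 2.9741 (local minimum)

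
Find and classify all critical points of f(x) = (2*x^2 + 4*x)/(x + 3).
f'(x) = 2*(x^2 + 6*x + 6)/(x^2 + 6*x + 9)

Solve f'(x) = 0:
  f'(x) = 2*(x^2 + 6*x + 6)/(x + 3)^2; the denominator is positive wherever f is defined, so f'(x) = 0 ⇔ 2*x^2 + 12*x + 12 = 0.
  Factor: 2*x^2 + 12*x + 12 = 2*(x^2 + 6*x + 6); x^2 + 6*x + 6 = 0 has no rational roots; quadratic formula: x = (-6 ± √12)/2.
  ⇒ x = -3 - sqrt(3) ≈ -4.7321, -3 + sqrt(3) ≈ -1.2679

f''(x) = 12/(x^3 + 9*x^2 + 27*x + 27)
Second-derivative test at each critical point:
  f''(-4.7321) = -2.3094 < 0 → local maximum
  f''(-1.2679) = 2.3094 > 0 → local minimum

Critical points: x = -3 - sqrt(3) ≈ -4.7321 (local maximum); x = -3 + sqrt(3) ≈ -1.2679 (local minimum)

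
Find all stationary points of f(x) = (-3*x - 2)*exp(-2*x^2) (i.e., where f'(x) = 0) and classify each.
f'(x) = (4*x*(3*x + 2) - 3)*exp(-2*x^2)

Solve f'(x) = 0:
  f'(x) = (12*x^2 + 8*x - 3)·exp(-2*x^2) and exp(-2*x^2) > 0 for every x, so f'(x) = 0 ⇔ 12*x^2 + 8*x - 3 = 0.
  12*x^2 + 8*x - 3 = 0 has no rational roots; quadratic formula: x = (-8 ± √208)/24.
  ⇒ x = -sqrt(13)/6 - 1/3 ≈ -0.9343, -1/3 + sqrt(13)/6 ≈ 0.2676

f''(x) = 4*(-12*x^3 - 8*x^2 + 9*x + 2)*exp(-2*x^2)
Second-derivative test at each critical point:
  f''(-0.9343) = -2.5171 < 0 → local maximum
  f''(0.2676) = 12.4979 > 0 → local minimum

Critical points: x = -sqrt(13)/6 - 1/3 ≈ -0.9343 (local maximum); x = -1/3 + sqrt(13)/6 ≈ 0.2676 (local minimum)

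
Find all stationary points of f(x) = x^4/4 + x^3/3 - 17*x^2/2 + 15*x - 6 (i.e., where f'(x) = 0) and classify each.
f'(x) = x^3 + x^2 - 17*x + 15

Solve f'(x) = 0:
  Factor: x^3 + x^2 - 17*x + 15 = (x - 3)*(x - 1)*(x + 5) = 0.
  ⇒ x = -5, 1, 3

f''(x) = 3*x^2 + 2*x - 17
Second-derivative test at each critical point:
  f''(-5) = 48 > 0 → local minimum
  f''(1) = -12 < 0 → local maximum
  f''(3) = 16 > 0 → local minimum

Critical points: x = -5 (local minimum); x = 1 (local maximum); x = 3 (local minimum)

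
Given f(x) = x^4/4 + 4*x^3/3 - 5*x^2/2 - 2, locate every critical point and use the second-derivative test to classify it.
f'(x) = x*(x^2 + 4*x - 5)

Solve f'(x) = 0:
  Factor: x^3 + 4*x^2 - 5*x = x*(x - 1)*(x + 5) = 0.
  ⇒ x = -5, 0, 1

f''(x) = 3*x^2 + 8*x - 5
Second-derivative test at each critical point:
  f''(-5) = 30 > 0 → local minimum
  f''(0) = -5 < 0 → local maximum
  f''(1) = 6 > 0 → local minimum

Critical points: x = -5 (local minimum); x = 0 (local maximum); x = 1 (local minimum)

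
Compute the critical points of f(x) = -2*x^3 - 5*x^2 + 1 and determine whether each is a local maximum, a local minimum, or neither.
f'(x) = 2*x*(-3*x - 5)

Solve f'(x) = 0:
  Factor: -6*x^2 - 10*x = -2*x*(3*x + 5) = 0.
  ⇒ x = -5/3, 0

f''(x) = -12*x - 10
Second-derivative test at each critical point:
  f''(-5/3) = 10 > 0 → local minimum
  f''(0) = -10 < 0 → local maximum

Critical points: x = -5/3 (local minimum); x = 0 (local maximum)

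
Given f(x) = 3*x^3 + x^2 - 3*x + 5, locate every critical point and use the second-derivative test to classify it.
f'(x) = 9*x^2 + 2*x - 3

Solve f'(x) = 0:
  9*x^2 + 2*x - 3 = 0 has no rational roots; quadratic formula: x = (-2 ± √112)/18.
  ⇒ x = -2*sqrt(7)/9 - 1/9 ≈ -0.6991, -1/9 + 2*sqrt(7)/9 ≈ 0.4768

f''(x) = 18*x + 2
Second-derivative test at each critical point:
  f''(-0.6991) = -10.5830 < 0 → local maximum
  f''(0.4768) = 10.5830 > 0 → local minimum

Critical points: x = -2*sqrt(7)/9 - 1/9 ≈ -0.6991 (local maximum); x = -1/9 + 2*sqrt(7)/9 ≈ 0.4768 (local minimum)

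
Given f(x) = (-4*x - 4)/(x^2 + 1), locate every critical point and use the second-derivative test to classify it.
f'(x) = 4*(-x^2 + 2*x*(x + 1) - 1)/(x^2 + 1)^2

Solve f'(x) = 0:
  f'(x) = 4*(x^2 + 2*x - 1)/(x^2 + 1)^2; the denominator is positive wherever f is defined, so f'(x) = 0 ⇔ 4*x^2 + 8*x - 4 = 0.
  Factor: 4*x^2 + 8*x - 4 = 4*(x^2 + 2*x - 1); x^2 + 2*x - 1 = 0 has no rational roots; quadratic formula: x = (-2 ± √8)/2.
  ⇒ x = -sqrt(2) - 1 ≈ -2.4142, -1 + sqrt(2) ≈ 0.4142

f''(x) = 8*(-4*x^2*(x + 1) + (3*x + 1)*(x^2 + 1))/(x^2 + 1)^3
Second-derivative test at each critical point:
  f''(-2.4142) = -0.2426 < 0 → local maximum
  f''(0.4142) = 8.2426 > 0 → local minimum

Critical points: x = -sqrt(2) - 1 ≈ -2.4142 (local maximum); x = -1 + sqrt(2) ≈ 0.4142 (local minimum)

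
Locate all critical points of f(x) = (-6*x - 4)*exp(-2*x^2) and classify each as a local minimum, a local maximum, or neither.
f'(x) = 2*(4*x*(3*x + 2) - 3)*exp(-2*x^2)

Solve f'(x) = 0:
  f'(x) = (24*x^2 + 16*x - 6)·exp(-2*x^2) and exp(-2*x^2) > 0 for every x, so f'(x) = 0 ⇔ 24*x^2 + 16*x - 6 = 0.
  Factor: 24*x^2 + 16*x - 6 = 2*(12*x^2 + 8*x - 3); 12*x^2 + 8*x - 3 = 0 has no rational roots; quadratic formula: x = (-8 ± √208)/24.
  ⇒ x = -sqrt(13)/6 - 1/3 ≈ -0.9343, -1/3 + sqrt(13)/6 ≈ 0.2676

f''(x) = 8*(-12*x^3 - 8*x^2 + 9*x + 2)*exp(-2*x^2)
Second-derivative test at each critical point:
  f''(-0.9343) = -5.0341 < 0 → local maximum
  f''(0.2676) = 24.9957 > 0 → local minimum

Critical points: x = -sqrt(13)/6 - 1/3 ≈ -0.9343 (local maximum); x = -1/3 + sqrt(13)/6 ≈ 0.2676 (local minimum)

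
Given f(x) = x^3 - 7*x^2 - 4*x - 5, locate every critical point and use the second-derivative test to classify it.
f'(x) = 3*x^2 - 14*x - 4

Solve f'(x) = 0:
  3*x^2 - 14*x - 4 = 0 has no rational roots; quadratic formula: x = (14 ± √244)/6.
  ⇒ x = 7/3 - sqrt(61)/3 ≈ -0.2701, 7/3 + sqrt(61)/3 ≈ 4.9367

f''(x) = 6*x - 14
Second-derivative test at each critical point:
  f''(-0.2701) = -15.6205 < 0 → local maximum
  f''(4.9367) = 15.6205 > 0 → local minimum

Critical points: x = 7/3 - sqrt(61)/3 ≈ -0.2701 (local maximum); x = 7/3 + sqrt(61)/3 ≈ 4.9367 (local minimum)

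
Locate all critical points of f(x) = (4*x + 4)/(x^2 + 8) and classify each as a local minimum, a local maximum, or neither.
f'(x) = 4*(x^2 - 2*x*(x + 1) + 8)/(x^2 + 8)^2

Solve f'(x) = 0:
  f'(x) = -4*(x - 2)*(x + 4)/(x^2 + 8)^2; the denominator is positive wherever f is defined, so f'(x) = 0 ⇔ -4*x^2 - 8*x + 32 = 0.
  Factor: -4*x^2 - 8*x + 32 = -4*(x - 2)*(x + 4) = 0.
  ⇒ x = -4, 2

f''(x) = 8*(4*x^2*(x + 1) - (3*x + 1)*(x^2 + 8))/(x^2 + 8)^3
Second-derivative test at each critical point:
  f''(-4) = 1/24 > 0 → local minimum
  f''(2) = -1/6 < 0 → local maximum

Critical points: x = -4 (local minimum); x = 2 (local maximum)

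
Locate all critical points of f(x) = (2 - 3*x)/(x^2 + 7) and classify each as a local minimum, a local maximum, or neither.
f'(x) = (3*x^2 - 4*x - 21)/(x^4 + 14*x^2 + 49)

Solve f'(x) = 0:
  f'(x) = (3*x^2 - 4*x - 21)/(x^2 + 7)^2; the denominator is positive wherever f is defined, so f'(x) = 0 ⇔ 3*x^2 - 4*x - 21 = 0.
  3*x^2 - 4*x - 21 = 0 has no rational roots; quadratic formula: x = (4 ± √268)/6.
  ⇒ x = 2/3 - sqrt(67)/3 ≈ -2.0618, 2/3 + sqrt(67)/3 ≈ 3.3951

f''(x) = 2*(4*x^2*(2 - 3*x) + (9*x - 2)*(x^2 + 7))/(x^2 + 7)^3
Second-derivative test at each critical point:
  f''(-2.0618) = -0.1293 < 0 → local maximum
  f''(3.3951) = 0.0477 > 0 → local minimum

Critical points: x = 2/3 - sqrt(67)/3 ≈ -2.0618 (local maximum); x = 2/3 + sqrt(67)/3 ≈ 3.3951 (local minimum)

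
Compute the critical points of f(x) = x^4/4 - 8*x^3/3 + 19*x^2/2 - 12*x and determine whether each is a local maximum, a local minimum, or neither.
f'(x) = x^3 - 8*x^2 + 19*x - 12

Solve f'(x) = 0:
  Factor: x^3 - 8*x^2 + 19*x - 12 = (x - 4)*(x - 3)*(x - 1) = 0.
  ⇒ x = 1, 3, 4

f''(x) = 3*x^2 - 16*x + 19
Second-derivative test at each critical point:
  f''(1) = 6 > 0 → local minimum
  f''(3) = -2 < 0 → local maximum
  f''(4) = 3 > 0 → local minimum

Critical points: x = 1 (local minimum); x = 3 (local maximum); x = 4 (local minimum)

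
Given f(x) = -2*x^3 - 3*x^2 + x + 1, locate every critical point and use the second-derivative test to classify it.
f'(x) = -6*x^2 - 6*x + 1

Solve f'(x) = 0:
  6*x^2 + 6*x - 1 = 0 has no rational roots; quadratic formula: x = (-6 ± √60)/12.
  ⇒ x = -sqrt(15)/6 - 1/2 ≈ -1.1455, -1/2 + sqrt(15)/6 ≈ 0.1455

f''(x) = -12*x - 6
Second-derivative test at each critical point:
  f''(-1.1455) = 7.7460 > 0 → local minimum
  f''(0.1455) = -7.7460 < 0 → local maximum

Critical points: x = -sqrt(15)/6 - 1/2 ≈ -1.1455 (local minimum); x = -1/2 + sqrt(15)/6 ≈ 0.1455 (local maximum)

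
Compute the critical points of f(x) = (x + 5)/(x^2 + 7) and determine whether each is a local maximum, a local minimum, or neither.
f'(x) = (x^2 - 2*x*(x + 5) + 7)/(x^2 + 7)^2

Solve f'(x) = 0:
  f'(x) = -(x^2 + 10*x - 7)/(x^2 + 7)^2; the denominator is positive wherever f is defined, so f'(x) = 0 ⇔ -x^2 - 10*x + 7 = 0.
  x^2 + 10*x - 7 = 0 has no rational roots; quadratic formula: x = (-10 ± √128)/2.
  ⇒ x = -4*sqrt(2) - 5 ≈ -10.6569, -5 + 4*sqrt(2) ≈ 0.6569

f''(x) = 2*(4*x^2*(x + 5) - (3*x + 5)*(x^2 + 7))/(x^2 + 7)^3
Second-derivative test at each critical point:
  f''(-10.6569) = 0.0008 > 0 → local minimum
  f''(0.6569) = -0.2049 < 0 → local maximum

Critical points: x = -4*sqrt(2) - 5 ≈ -10.6569 (local minimum); x = -5 + 4*sqrt(2) ≈ 0.6569 (local maximum)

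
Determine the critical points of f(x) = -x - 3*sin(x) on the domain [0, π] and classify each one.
f'(x) = -3*cos(x) - 1

Solve f'(x) = 0 on [0, π]:
  f'(x) = 0 ⇔ cos(x) = -1/3, i.e. x = ±arccos(-1/3) + 2nπ; keep the solutions lying in [0, π].
  ⇒ x = acos(-1/3) ≈ 1.9106

f''(x) = 3*sin(x)
Second-derivative test at each critical point:
  f''(1.9106) = 2.8284 > 0 → local minimum

Critical points: x = acos(-1/3) ≈ 1.9106 (local minimum)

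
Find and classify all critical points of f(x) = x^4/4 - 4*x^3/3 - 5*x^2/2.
f'(x) = x*(x^2 - 4*x - 5)

Solve f'(x) = 0:
  Factor: x^3 - 4*x^2 - 5*x = x*(x - 5)*(x + 1) = 0.
  ⇒ x = -1, 0, 5

f''(x) = 3*x^2 - 8*x - 5
Second-derivative test at each critical point:
  f''(-1) = 6 > 0 → local minimum
  f''(0) = -5 < 0 → local maximum
  f''(5) = 30 > 0 → local minimum

Critical points: x = -1 (local minimum); x = 0 (local maximum); x = 5 (local minimum)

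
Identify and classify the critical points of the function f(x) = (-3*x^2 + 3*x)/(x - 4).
f'(x) = 3*(-x^2 + 8*x - 4)/(x^2 - 8*x + 16)

Solve f'(x) = 0:
  f'(x) = -3*(x^2 - 8*x + 4)/(x - 4)^2; the denominator is positive wherever f is defined, so f'(x) = 0 ⇔ -3*x^2 + 24*x - 12 = 0.
  Factor: -3*x^2 + 24*x - 12 = -3*(x^2 - 8*x + 4); x^2 - 8*x + 4 = 0 has no rational roots; quadratic formula: x = (8 ± √48)/2.
  ⇒ x = 4 - 2*sqrt(3) ≈ 0.5359, 2*sqrt(3) + 4 ≈ 7.4641

f''(x) = -72/(x^3 - 12*x^2 + 48*x - 64)
Second-derivative test at each critical point:
  f''(0.5359) = 1.7321 > 0 → local minimum
  f''(7.4641) = -1.7321 < 0 → local maximum

Critical points: x = 4 - 2*sqrt(3) ≈ 0.5359 (local minimum); x = 2*sqrt(3) + 4 ≈ 7.4641 (local maximum)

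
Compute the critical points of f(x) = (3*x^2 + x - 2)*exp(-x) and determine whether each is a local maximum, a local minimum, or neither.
f'(x) = (-3*x^2 + 5*x + 3)*exp(-x)

Solve f'(x) = 0:
  f'(x) = (-3*x^2 + 5*x + 3)·exp(-x) and exp(-x) > 0 for every x, so f'(x) = 0 ⇔ -3*x^2 + 5*x + 3 = 0.
  3*x^2 - 5*x - 3 = 0 has no rational roots; quadratic formula: x = (5 ± √61)/6.
  ⇒ x = 5/6 - sqrt(61)/6 ≈ -0.4684, 5/6 + sqrt(61)/6 ≈ 2.1350

f''(x) = (3*x^2 - 11*x + 2)*exp(-x)
Second-derivative test at each critical point:
  f''(-0.4684) = 12.4761 > 0 → local minimum
  f''(2.1350) = -0.9235 < 0 → local maximum

Critical points: x = 5/6 - sqrt(61)/6 ≈ -0.4684 (local minimum); x = 5/6 + sqrt(61)/6 ≈ 2.1350 (local maximum)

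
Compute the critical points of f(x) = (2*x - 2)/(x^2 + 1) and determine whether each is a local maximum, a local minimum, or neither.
f'(x) = 2*(x^2 - 2*x*(x - 1) + 1)/(x^2 + 1)^2

Solve f'(x) = 0:
  f'(x) = -2*(x^2 - 2*x - 1)/(x^2 + 1)^2; the denominator is positive wherever f is defined, so f'(x) = 0 ⇔ -2*x^2 + 4*x + 2 = 0.
  Factor: -2*x^2 + 4*x + 2 = -2*(x^2 - 2*x - 1); x^2 - 2*x - 1 = 0 has no rational roots; quadratic formula: x = (2 ± √8)/2.
  ⇒ x = 1 - sqrt(2) ≈ -0.4142, 1 + sqrt(2) ≈ 2.4142

f''(x) = 4*(4*x^2*(x - 1) + (1 - 3*x)*(x^2 + 1))/(x^2 + 1)^3
Second-derivative test at each critical point:
  f''(-0.4142) = 4.1213 > 0 → local minimum
  f''(2.4142) = -0.1213 < 0 → local maximum

Critical points: x = 1 - sqrt(2) ≈ -0.4142 (local minimum); x = 1 + sqrt(2) ≈ 2.4142 (local maximum)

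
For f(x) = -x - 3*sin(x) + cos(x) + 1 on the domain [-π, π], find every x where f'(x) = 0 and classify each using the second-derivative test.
f'(x) = -sin(x) - 3*cos(x) - 1

Solve f'(x) = 0 on [-π, π]:
  f'(x) = 0 ⇔ -sin(x) - 3*cos(x) = 1. Write the left side as R·cos(x + φ) with R = √((-3)² + 1²) = sqrt(10), cos φ = -3*sqrt(10)/10, sin φ = sqrt(10)/10; then cos(x + φ) = sqrt(10)/10. Solve for x and keep the solutions lying in [-π, π].
  ⇒ x = -pi/2 ≈ -1.5708, pi - atan(4/3) ≈ 2.2143

f''(x) = 3*sin(x) - cos(x)
Second-derivative test at each critical point:
  f''(-1.5708) = -3 < 0 → local maximum
  f''(2.2143) = 3 > 0 → local minimum

Critical points: x = -pi/2 ≈ -1.5708 (local maximum); x = pi - atan(4/3) ≈ 2.2143 (local minimum)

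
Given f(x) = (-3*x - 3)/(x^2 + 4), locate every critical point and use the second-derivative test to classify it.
f'(x) = 3*(-x^2 + 2*x*(x + 1) - 4)/(x^2 + 4)^2

Solve f'(x) = 0:
  f'(x) = 3*(x^2 + 2*x - 4)/(x^2 + 4)^2; the denominator is positive wherever f is defined, so f'(x) = 0 ⇔ 3*x^2 + 6*x - 12 = 0.
  Factor: 3*x^2 + 6*x - 12 = 3*(x^2 + 2*x - 4); x^2 + 2*x - 4 = 0 has no rational roots; quadratic formula: x = (-2 ± √20)/2.
  ⇒ x = -sqrt(5) - 1 ≈ -3.2361, -1 + sqrt(5) ≈ 1.2361

f''(x) = 6*(-4*x^2*(x + 1) + (3*x + 1)*(x^2 + 4))/(x^2 + 4)^3
Second-derivative test at each critical point:
  f''(-3.2361) = -0.0641 < 0 → local maximum
  f''(1.2361) = 0.4391 > 0 → local minimum

Critical points: x = -sqrt(5) - 1 ≈ -3.2361 (local maximum); x = -1 + sqrt(5) ≈ 1.2361 (local minimum)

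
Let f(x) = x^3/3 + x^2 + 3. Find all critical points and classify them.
f'(x) = x*(x + 2)

Solve f'(x) = 0:
  Factor: x^2 + 2*x = x*(x + 2) = 0.
  ⇒ x = -2, 0

f''(x) = 2*x + 2
Second-derivative test at each critical point:
  f''(-2) = -2 < 0 → local maximum
  f''(0) = 2 > 0 → local minimum

Critical points: x = -2 (local maximum); x = 0 (local minimum)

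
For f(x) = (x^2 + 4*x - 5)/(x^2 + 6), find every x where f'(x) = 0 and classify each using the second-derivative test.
f'(x) = 2*(-2*x^2 + 11*x + 12)/(x^4 + 12*x^2 + 36)

Solve f'(x) = 0:
  f'(x) = -2*(2*x^2 - 11*x - 12)/(x^2 + 6)^2; the denominator is positive wherever f is defined, so f'(x) = 0 ⇔ -4*x^2 + 22*x + 24 = 0.
  Factor: -4*x^2 + 22*x + 24 = -2*(2*x^2 - 11*x - 12); 2*x^2 - 11*x - 12 = 0 has no rational roots; quadratic formula: x = (11 ± √217)/4.
  ⇒ x = 11/4 - sqrt(217)/4 ≈ -0.9327, 11/4 + sqrt(217)/4 ≈ 6.4327

f''(x) = 2*(4*x^3 - 33*x^2 - 72*x + 66)/(x^6 + 18*x^4 + 108*x^2 + 216)
Second-derivative test at each critical point:
  f''(-0.9327) = 0.6242 > 0 → local minimum
  f''(6.4327) = -0.0131 < 0 → local maximum

Critical points: x = 11/4 - sqrt(217)/4 ≈ -0.9327 (local minimum); x = 11/4 + sqrt(217)/4 ≈ 6.4327 (local maximum)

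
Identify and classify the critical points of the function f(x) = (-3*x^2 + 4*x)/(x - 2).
f'(x) = (-3*x^2 + 12*x - 8)/(x^2 - 4*x + 4)

Solve f'(x) = 0:
  f'(x) = -(3*x^2 - 12*x + 8)/(x - 2)^2; the denominator is positive wherever f is defined, so f'(x) = 0 ⇔ -3*x^2 + 12*x - 8 = 0.
  3*x^2 - 12*x + 8 = 0 has no rational roots; quadratic formula: x = (12 ± √48)/6.
  ⇒ x = 2 - 2*sqrt(3)/3 ≈ 0.8453, 2*sqrt(3)/3 + 2 ≈ 3.1547

f''(x) = -8/(x^3 - 6*x^2 + 12*x - 8)
Second-derivative test at each critical point:
  f''(0.8453) = 5.1962 > 0 → local minimum
  f''(3.1547) = -5.1962 < 0 → local maximum

Critical points: x = 2 - 2*sqrt(3)/3 ≈ 0.8453 (local minimum); x = 2*sqrt(3)/3 + 2 ≈ 3.1547 (local maximum)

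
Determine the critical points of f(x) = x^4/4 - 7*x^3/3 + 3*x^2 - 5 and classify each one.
f'(x) = x*(x^2 - 7*x + 6)

Solve f'(x) = 0:
  Factor: x^3 - 7*x^2 + 6*x = x*(x - 6)*(x - 1) = 0.
  ⇒ x = 0, 1, 6

f''(x) = 3*x^2 - 14*x + 6
Second-derivative test at each critical point:
  f''(0) = 6 > 0 → local minimum
  f''(1) = -5 < 0 → local maximum
  f''(6) = 30 > 0 → local minimum

Critical points: x = 0 (local minimum); x = 1 (local maximum); x = 6 (local minimum)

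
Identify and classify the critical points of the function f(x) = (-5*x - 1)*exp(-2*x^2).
f'(x) = (4*x*(5*x + 1) - 5)*exp(-2*x^2)

Solve f'(x) = 0:
  f'(x) = (20*x^2 + 4*x - 5)·exp(-2*x^2) and exp(-2*x^2) > 0 for every x, so f'(x) = 0 ⇔ 20*x^2 + 4*x - 5 = 0.
  20*x^2 + 4*x - 5 = 0 has no rational roots; quadratic formula: x = (-4 ± √416)/40.
  ⇒ x = -sqrt(26)/10 - 1/10 ≈ -0.6099, -1/10 + sqrt(26)/10 ≈ 0.4099

f''(x) = 4*(-20*x^3 - 4*x^2 + 15*x + 1)*exp(-2*x^2)
Second-derivative test at each critical point:
  f''(-0.6099) = -9.6928 < 0 → local maximum
  f''(0.4099) = 14.5749 > 0 → local minimum

Critical points: x = -sqrt(26)/10 - 1/10 ≈ -0.6099 (local maximum); x = -1/10 + sqrt(26)/10 ≈ 0.4099 (local minimum)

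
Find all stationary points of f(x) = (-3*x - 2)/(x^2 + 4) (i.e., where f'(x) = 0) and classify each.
f'(x) = (3*x^2 + 4*x - 12)/(x^4 + 8*x^2 + 16)

Solve f'(x) = 0:
  f'(x) = (3*x^2 + 4*x - 12)/(x^2 + 4)^2; the denominator is positive wherever f is defined, so f'(x) = 0 ⇔ 3*x^2 + 4*x - 12 = 0.
  3*x^2 + 4*x - 12 = 0 has no rational roots; quadratic formula: x = (-4 ± √160)/6.
  ⇒ x = -2*sqrt(10)/3 - 2/3 ≈ -2.7749, -2/3 + 2*sqrt(10)/3 ≈ 1.4415

f''(x) = 2*(-4*x^2*(3*x + 2) + (9*x + 2)*(x^2 + 4))/(x^2 + 4)^3
Second-derivative test at each critical point:
  f''(-2.7749) = -0.0924 < 0 → local maximum
  f''(1.4415) = 0.3424 > 0 → local minimum

Critical points: x = -2*sqrt(10)/3 - 2/3 ≈ -2.7749 (local maximum); x = -2/3 + 2*sqrt(10)/3 ≈ 1.4415 (local minimum)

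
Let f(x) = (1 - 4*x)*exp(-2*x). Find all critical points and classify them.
f'(x) = 2*(4*x - 3)*exp(-2*x)

Solve f'(x) = 0:
  f'(x) = (8*x - 6)·exp(-2*x) and exp(-2*x) > 0 for every x, so f'(x) = 0 ⇔ 8*x - 6 = 0.
  Factor: 8*x - 6 = 2*(4*x - 3) = 0.
  ⇒ x = 3/4

f''(x) = 4*(5 - 4*x)*exp(-2*x)
Second-derivative test at each critical point:
  f''(3/4) = 1.7850 > 0 → local minimum

Critical points: x = 3/4 (local minimum)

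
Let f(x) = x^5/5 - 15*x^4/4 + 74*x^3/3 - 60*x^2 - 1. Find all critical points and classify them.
f'(x) = x*(x^3 - 15*x^2 + 74*x - 120)

Solve f'(x) = 0:
  Factor: x^4 - 15*x^3 + 74*x^2 - 120*x = x*(x - 6)*(x - 5)*(x - 4) = 0.
  ⇒ x = 0, 4, 5, 6

f''(x) = 4*x^3 - 45*x^2 + 148*x - 120
Second-derivative test at each critical point:
  f''(0) = -120 < 0 → local maximum
  f''(4) = 8 > 0 → local minimum
  f''(5) = -5 < 0 → local maximum
  f''(6) = 12 > 0 → local minimum

Critical points: x = 0 (local maximum); x = 4 (local minimum); x = 5 (local maximum); x = 6 (local minimum)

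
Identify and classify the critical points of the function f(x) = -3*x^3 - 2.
f'(x) = -9*x^2

Solve f'(x) = 0:
  ⇒ x = 0

f''(x) = -18*x
Second-derivative test at each critical point:
  f''(0) = 0, so the second-derivative test is inconclusive; use the first-derivative test: f'(-1/4) = -0.5625, f'(1/4) = -0.5625 — f' is negative on both sides (no sign change) → neither a local maximum nor a local minimum

Critical points: x = 0 (neither)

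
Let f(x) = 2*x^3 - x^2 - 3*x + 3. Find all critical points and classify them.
f'(x) = 6*x^2 - 2*x - 3

Solve f'(x) = 0:
  6*x^2 - 2*x - 3 = 0 has no rational roots; quadratic formula: x = (2 ± √76)/12.
  ⇒ x = 1/6 - sqrt(19)/6 ≈ -0.5598, 1/6 + sqrt(19)/6 ≈ 0.8931

f''(x) = 12*x - 2
Second-derivative test at each critical point:
  f''(-0.5598) = -8.7178 < 0 → local maximum
  f''(0.8931) = 8.7178 > 0 → local minimum

Critical points: x = 1/6 - sqrt(19)/6 ≈ -0.5598 (local maximum); x = 1/6 + sqrt(19)/6 ≈ 0.8931 (local minimum)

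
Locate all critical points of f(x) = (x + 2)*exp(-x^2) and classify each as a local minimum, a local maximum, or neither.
f'(x) = (-2*x*(x + 2) + 1)*exp(-x^2)

Solve f'(x) = 0:
  f'(x) = (-2*x^2 - 4*x + 1)·exp(-x^2) and exp(-x^2) > 0 for every x, so f'(x) = 0 ⇔ -2*x^2 - 4*x + 1 = 0.
  2*x^2 + 4*x - 1 = 0 has no rational roots; quadratic formula: x = (-4 ± √24)/4.
  ⇒ x = -sqrt(6)/2 - 1 ≈ -2.2247, -1 + sqrt(6)/2 ≈ 0.2247

f''(x) = 2*(2*x^2*(x + 2) - 3*x - 2)*exp(-x^2)
Second-derivative test at each critical point:
  f''(-2.2247) = 0.0347 > 0 → local minimum
  f''(0.2247) = -4.6577 < 0 → local maximum

Critical points: x = -sqrt(6)/2 - 1 ≈ -2.2247 (local minimum); x = -1 + sqrt(6)/2 ≈ 0.2247 (local maximum)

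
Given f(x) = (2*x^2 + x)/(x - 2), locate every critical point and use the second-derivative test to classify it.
f'(x) = 2*(x^2 - 4*x - 1)/(x^2 - 4*x + 4)

Solve f'(x) = 0:
  f'(x) = 2*(x^2 - 4*x - 1)/(x - 2)^2; the denominator is positive wherever f is defined, so f'(x) = 0 ⇔ 2*x^2 - 8*x - 2 = 0.
  Factor: 2*x^2 - 8*x - 2 = 2*(x^2 - 4*x - 1); x^2 - 4*x - 1 = 0 has no rational roots; quadratic formula: x = (4 ± √20)/2.
  ⇒ x = 2 - sqrt(5) ≈ -0.2361, 2 + sqrt(5) ≈ 4.2361

f''(x) = 20/(x^3 - 6*x^2 + 12*x - 8)
Second-derivative test at each critical point:
  f''(-0.2361) = -1.7889 < 0 → local maximum
  f''(4.2361) = 1.7889 > 0 → local minimum

Critical points: x = 2 - sqrt(5) ≈ -0.2361 (local maximum); x = 2 + sqrt(5) ≈ 4.2361 (local minimum)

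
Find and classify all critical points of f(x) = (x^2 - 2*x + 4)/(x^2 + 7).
f'(x) = 2*(x^2 + 3*x - 7)/(x^4 + 14*x^2 + 49)

Solve f'(x) = 0:
  f'(x) = 2*(x^2 + 3*x - 7)/(x^2 + 7)^2; the denominator is positive wherever f is defined, so f'(x) = 0 ⇔ 2*x^2 + 6*x - 14 = 0.
  Factor: 2*x^2 + 6*x - 14 = 2*(x^2 + 3*x - 7); x^2 + 3*x - 7 = 0 has no rational roots; quadratic formula: x = (-3 ± √37)/2.
  ⇒ x = -sqrt(37)/2 - 3/2 ≈ -4.5414, -3/2 + sqrt(37)/2 ≈ 1.5414

f''(x) = 2*(-2*x^3 - 9*x^2 + 42*x + 21)/(x^6 + 21*x^4 + 147*x^2 + 343)
Second-derivative test at each critical point:
  f''(-4.5414) = -0.0159 < 0 → local maximum
  f''(1.5414) = 0.1384 > 0 → local minimum

Critical points: x = -sqrt(37)/2 - 3/2 ≈ -4.5414 (local maximum); x = -3/2 + sqrt(37)/2 ≈ 1.5414 (local minimum)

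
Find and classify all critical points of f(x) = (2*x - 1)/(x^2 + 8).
f'(x) = 2*(-x^2 + x + 8)/(x^4 + 16*x^2 + 64)

Solve f'(x) = 0:
  f'(x) = -2*(x^2 - x - 8)/(x^2 + 8)^2; the denominator is positive wherever f is defined, so f'(x) = 0 ⇔ -2*x^2 + 2*x + 16 = 0.
  Factor: -2*x^2 + 2*x + 16 = -2*(x^2 - x - 8); x^2 - x - 8 = 0 has no rational roots; quadratic formula: x = (1 ± √33)/2.
  ⇒ x = 1/2 - sqrt(33)/2 ≈ -2.3723, 1/2 + sqrt(33)/2 ≈ 3.3723

f''(x) = 2*(4*x^2*(2*x - 1) + (1 - 6*x)*(x^2 + 8))/(x^2 + 8)^3
Second-derivative test at each critical point:
  f''(-2.3723) = 0.0619 > 0 → local minimum
  f''(3.3723) = -0.0306 < 0 → local maximum

Critical points: x = 1/2 - sqrt(33)/2 ≈ -2.3723 (local minimum); x = 1/2 + sqrt(33)/2 ≈ 3.3723 (local maximum)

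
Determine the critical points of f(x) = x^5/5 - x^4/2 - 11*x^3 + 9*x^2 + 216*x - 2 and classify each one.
f'(x) = x^4 - 2*x^3 - 33*x^2 + 18*x + 216

Solve f'(x) = 0:
  Factor: x^4 - 2*x^3 - 33*x^2 + 18*x + 216 = (x - 6)*(x - 3)*(x + 3)*(x + 4) = 0.
  ⇒ x = -4, -3, 3, 6

f''(x) = 4*x^3 - 6*x^2 - 66*x + 18
Second-derivative test at each critical point:
  f''(-4) = -70 < 0 → local maximum
  f''(-3) = 54 > 0 → local minimum
  f''(3) = -126 < 0 → local maximum
  f''(6) = 270 > 0 → local minimum

Critical points: x = -4 (local maximum); x = -3 (local minimum); x = 3 (local maximum); x = 6 (local minimum)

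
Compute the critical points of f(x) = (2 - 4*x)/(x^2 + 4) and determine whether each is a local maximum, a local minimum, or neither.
f'(x) = 4*(x^2 - x - 4)/(x^4 + 8*x^2 + 16)

Solve f'(x) = 0:
  f'(x) = 4*(x^2 - x - 4)/(x^2 + 4)^2; the denominator is positive wherever f is defined, so f'(x) = 0 ⇔ 4*x^2 - 4*x - 16 = 0.
  Factor: 4*x^2 - 4*x - 16 = 4*(x^2 - x - 4); x^2 - x - 4 = 0 has no rational roots; quadratic formula: x = (1 ± √17)/2.
  ⇒ x = 1/2 - sqrt(17)/2 ≈ -1.5616, 1/2 + sqrt(17)/2 ≈ 2.5616

f''(x) = 4*(4*x^2*(1 - 2*x) + (6*x - 1)*(x^2 + 4))/(x^2 + 4)^3
Second-derivative test at each critical point:
  f''(-1.5616) = -0.3979 < 0 → local maximum
  f''(2.5616) = 0.1479 > 0 → local minimum

Critical points: x = 1/2 - sqrt(17)/2 ≈ -1.5616 (local maximum); x = 1/2 + sqrt(17)/2 ≈ 2.5616 (local minimum)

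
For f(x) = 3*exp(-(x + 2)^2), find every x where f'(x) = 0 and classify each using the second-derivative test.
f'(x) = 6*(-x - 2)*exp(-(x + 2)^2)

Solve f'(x) = 0:
  f'(x) = (-6*x - 12)·exp(-(x + 2)^2) and exp(-(x + 2)^2) > 0 for every x, so f'(x) = 0 ⇔ -6*x - 12 = 0.
  Factor: -6*x - 12 = -6*(x + 2) = 0.
  ⇒ x = -2

f''(x) = 6*(2*(x + 2)^2 - 1)*exp(-(x + 2)^2)
Second-derivative test at each critical point:
  f''(-2) = -6 < 0 → local maximum

Critical points: x = -2 (local maximum)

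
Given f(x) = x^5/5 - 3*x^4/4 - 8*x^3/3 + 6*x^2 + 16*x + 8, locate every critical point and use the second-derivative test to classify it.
f'(x) = x^4 - 3*x^3 - 8*x^2 + 12*x + 16

Solve f'(x) = 0:
  Factor: x^4 - 3*x^3 - 8*x^2 + 12*x + 16 = (x - 4)*(x - 2)*(x + 1)*(x + 2) = 0.
  ⇒ x = -2, -1, 2, 4

f''(x) = 4*x^3 - 9*x^2 - 16*x + 12
Second-derivative test at each critical point:
  f''(-2) = -24 < 0 → local maximum
  f''(-1) = 15 > 0 → local minimum
  f''(2) = -24 < 0 → local maximum
  f''(4) = 60 > 0 → local minimum

Critical points: x = -2 (local maximum); x = -1 (local minimum); x = 2 (local maximum); x = 4 (local minimum)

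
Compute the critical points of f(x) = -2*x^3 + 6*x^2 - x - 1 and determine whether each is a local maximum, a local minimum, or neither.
f'(x) = -6*x^2 + 12*x - 1

Solve f'(x) = 0:
  6*x^2 - 12*x + 1 = 0 has no rational roots; quadratic formula: x = (12 ± √120)/12.
  ⇒ x = 1 - sqrt(30)/6 ≈ 0.0871, sqrt(30)/6 + 1 ≈ 1.9129

f''(x) = 12 - 12*x
Second-derivative test at each critical point:
  f''(0.0871) = 10.9545 > 0 → local minimum
  f''(1.9129) = -10.9545 < 0 → local maximum

Critical points: x = 1 - sqrt(30)/6 ≈ 0.0871 (local minimum); x = sqrt(30)/6 + 1 ≈ 1.9129 (local maximum)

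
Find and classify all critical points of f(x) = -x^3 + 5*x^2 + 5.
f'(x) = x*(10 - 3*x)

Solve f'(x) = 0:
  Factor: -3*x^2 + 10*x = -x*(3*x - 10) = 0.
  ⇒ x = 0, 10/3

f''(x) = 10 - 6*x
Second-derivative test at each critical point:
  f''(0) = 10 > 0 → local minimum
  f''(10/3) = -10 < 0 → local maximum

Critical points: x = 0 (local minimum); x = 10/3 (local maximum)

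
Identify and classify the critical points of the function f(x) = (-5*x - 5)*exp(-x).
f'(x) = 5*x*exp(-x)

Solve f'(x) = 0:
  f'(x) = (5*x)·exp(-x) and exp(-x) > 0 for every x, so f'(x) = 0 ⇔ 5*x = 0.
  5*x = 0.
  ⇒ x = 0

f''(x) = 5*(1 - x)*exp(-x)
Second-derivative test at each critical point:
  f''(0) = 5 > 0 → local minimum

Critical points: x = 0 (local minimum)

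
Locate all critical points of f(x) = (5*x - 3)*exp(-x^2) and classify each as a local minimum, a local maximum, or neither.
f'(x) = (-2*x*(5*x - 3) + 5)*exp(-x^2)

Solve f'(x) = 0:
  f'(x) = (-10*x^2 + 6*x + 5)·exp(-x^2) and exp(-x^2) > 0 for every x, so f'(x) = 0 ⇔ -10*x^2 + 6*x + 5 = 0.
  10*x^2 - 6*x - 5 = 0 has no rational roots; quadratic formula: x = (6 ± √236)/20.
  ⇒ x = 3/10 - sqrt(59)/10 ≈ -0.4681, 3/10 + sqrt(59)/10 ≈ 1.0681

f''(x) = 2*(2*x^2*(5*x - 3) - 15*x + 3)*exp(-x^2)
Second-derivative test at each critical point:
  f''(-0.4681) = 12.3392 > 0 → local minimum
  f''(1.0681) = -4.9089 < 0 → local maximum

Critical points: x = 3/10 - sqrt(59)/10 ≈ -0.4681 (local minimum); x = 3/10 + sqrt(59)/10 ≈ 1.0681 (local maximum)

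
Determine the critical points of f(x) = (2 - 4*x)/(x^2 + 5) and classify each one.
f'(x) = 4*(x^2 - x - 5)/(x^4 + 10*x^2 + 25)

Solve f'(x) = 0:
  f'(x) = 4*(x^2 - x - 5)/(x^2 + 5)^2; the denominator is positive wherever f is defined, so f'(x) = 0 ⇔ 4*x^2 - 4*x - 20 = 0.
  Factor: 4*x^2 - 4*x - 20 = 4*(x^2 - x - 5); x^2 - x - 5 = 0 has no rational roots; quadratic formula: x = (1 ± √21)/2.
  ⇒ x = 1/2 - sqrt(21)/2 ≈ -1.7913, 1/2 + sqrt(21)/2 ≈ 2.7913

f''(x) = 4*(4*x^2*(1 - 2*x) + (6*x - 1)*(x^2 + 5))/(x^2 + 5)^3
Second-derivative test at each critical point:
  f''(-1.7913) = -0.2720 < 0 → local maximum
  f''(2.7913) = 0.1120 > 0 → local minimum

Critical points: x = 1/2 - sqrt(21)/2 ≈ -1.7913 (local maximum); x = 1/2 + sqrt(21)/2 ≈ 2.7913 (local minimum)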